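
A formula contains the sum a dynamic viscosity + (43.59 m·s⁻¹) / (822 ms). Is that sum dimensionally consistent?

In SI base units:
  a dynamic viscosity:  [dynamic viscosity] = kg·m⁻¹·s⁻¹
  (43.59 m·s⁻¹) / (822 ms):  [m·s⁻¹] / [s] = m·s⁻²
kg·m⁻¹·s⁻¹ ≠ m·s⁻², so they cannot be added.

No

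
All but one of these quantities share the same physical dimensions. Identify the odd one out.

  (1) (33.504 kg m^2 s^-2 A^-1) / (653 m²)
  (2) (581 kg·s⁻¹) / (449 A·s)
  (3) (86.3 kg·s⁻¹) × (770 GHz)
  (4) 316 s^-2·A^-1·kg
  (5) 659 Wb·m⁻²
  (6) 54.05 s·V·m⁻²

(3)

In SI base units:
  (1) [kg·m²·s⁻²·A⁻¹] / [m²] = kg·s⁻²·A⁻¹
  (2) [kg·s⁻¹] / [s·A] = kg·s⁻²·A⁻¹
  (3) [kg·s⁻¹] · [s⁻¹] = kg·s⁻²
  (4) kg·s⁻²·A⁻¹
  (5) Wb·m⁻² = V·s·m⁻² = kg·s⁻²·A⁻¹
  (6) V·s·m⁻² = J·C⁻¹·s·m⁻² = kg·s⁻²·A⁻¹
All reduce to kg·s⁻²·A⁻¹ except (3), which is kg·s⁻².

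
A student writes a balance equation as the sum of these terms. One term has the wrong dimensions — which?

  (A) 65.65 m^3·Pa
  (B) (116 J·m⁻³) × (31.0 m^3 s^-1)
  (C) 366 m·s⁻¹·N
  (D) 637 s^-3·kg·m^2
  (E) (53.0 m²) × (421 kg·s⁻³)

Work out the base dimensions of each:
  (A) Pa·m³ = N·m⁻²·m³ = kg·m²·s⁻²
  (B) [kg·m⁻¹·s⁻²] · [m³·s⁻¹] = kg·m²·s⁻³
  (C) N·m·s⁻¹ = kg·m·s⁻²·m·s⁻¹ = kg·m²·s⁻³
  (D) kg·m²·s⁻³
  (E) [m²] · [kg·s⁻³] = kg·m²·s⁻³
All reduce to kg·m²·s⁻³ except (A), which is kg·m²·s⁻².

(A)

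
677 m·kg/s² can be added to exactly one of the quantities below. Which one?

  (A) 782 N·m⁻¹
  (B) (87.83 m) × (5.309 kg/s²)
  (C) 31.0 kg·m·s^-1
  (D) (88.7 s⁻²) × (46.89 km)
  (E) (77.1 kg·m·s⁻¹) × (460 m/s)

(B)

Reference: kg·m·s⁻².
Each option:
  (A) N·m⁻¹ = kg·m·s⁻²·m⁻¹ = kg·s⁻²
  (B) [m] · [kg·s⁻²] = kg·m·s⁻²  ← same
  (C) kg·m·s⁻¹
  (D) [s⁻²] · [m] = m·s⁻²
  (E) [kg·m·s⁻¹] · [m·s⁻¹] = kg·m²·s⁻²
Only (B) matches kg·m·s⁻².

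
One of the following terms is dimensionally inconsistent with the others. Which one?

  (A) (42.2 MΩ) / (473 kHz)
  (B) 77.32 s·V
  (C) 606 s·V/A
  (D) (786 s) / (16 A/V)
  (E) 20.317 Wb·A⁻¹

Work out the base dimensions of each:
  (A) [kg·m²·s⁻³·A⁻²] / [s⁻¹] = kg·m²·s⁻²·A⁻²
  (B) V·s = J·C⁻¹·s = kg·m²·s⁻²·A⁻¹
  (C) V·s·A⁻¹ = J·C⁻¹·s·A⁻¹ = kg·m²·s⁻²·A⁻²
  (D) [s] / [kg⁻¹·m⁻²·s³·A²] = kg·m²·s⁻²·A⁻²
  (E) Wb·A⁻¹ = V·s·A⁻¹ = kg·m²·s⁻²·A⁻²
All reduce to kg·m²·s⁻²·A⁻² except (B), which is kg·m²·s⁻²·A⁻¹.

(B)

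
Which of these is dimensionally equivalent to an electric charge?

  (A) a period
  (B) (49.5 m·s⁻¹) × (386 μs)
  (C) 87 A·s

Reference: [electric charge] = s·A.
Each option:
  (A) [period] = s
  (B) [m·s⁻¹] · [s] = m
  (C) A·s = s·A  ← same
Only (C) matches s·A.

(C)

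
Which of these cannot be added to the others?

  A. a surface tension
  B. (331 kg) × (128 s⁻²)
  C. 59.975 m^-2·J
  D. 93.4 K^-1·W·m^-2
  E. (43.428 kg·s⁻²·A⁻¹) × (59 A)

Work out the base dimensions of each:
  A. [surface tension] = kg·s⁻²
  B. [kg] · [s⁻²] = kg·s⁻²
  C. J·m⁻² = N·m·m⁻² = kg·s⁻²
  D. W·m⁻²·K⁻¹ = J·s⁻¹·m⁻²·K⁻¹ = kg·s⁻³·K⁻¹
  E. [kg·s⁻²·A⁻¹] · [A] = kg·s⁻²
All reduce to kg·s⁻² except D., which is kg·s⁻³·K⁻¹.

D.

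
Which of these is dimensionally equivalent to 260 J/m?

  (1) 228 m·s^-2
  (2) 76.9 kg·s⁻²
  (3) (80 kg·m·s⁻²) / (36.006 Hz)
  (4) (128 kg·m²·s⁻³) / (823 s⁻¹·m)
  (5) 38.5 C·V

Reference: J·m⁻¹ = N·m·m⁻¹ = kg·m·s⁻².
Each option:
  (1) m·s⁻²
  (2) kg·s⁻²
  (3) [kg·m·s⁻²] / [s⁻¹] = kg·m·s⁻¹
  (4) [kg·m²·s⁻³] / [m·s⁻¹] = kg·m·s⁻²  ← same
  (5) C·V = s·A·J·C⁻¹ = kg·m²·s⁻²
Only (4) matches kg·m·s⁻².

(4)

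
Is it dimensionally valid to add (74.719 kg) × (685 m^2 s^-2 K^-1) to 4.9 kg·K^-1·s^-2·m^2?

Work out the base dimensions of each:
  (74.719 kg) × (685 m^2 s^-2 K^-1):  [kg] · [m²·s⁻²·K⁻¹] = kg·m²·s⁻²·K⁻¹
  4.9 kg·K^-1·s^-2·m^2:  kg·m²·s⁻²·K⁻¹
Both are kg·m²·s⁻²·K⁻¹, so they have the same dimensions and can be added.

Yes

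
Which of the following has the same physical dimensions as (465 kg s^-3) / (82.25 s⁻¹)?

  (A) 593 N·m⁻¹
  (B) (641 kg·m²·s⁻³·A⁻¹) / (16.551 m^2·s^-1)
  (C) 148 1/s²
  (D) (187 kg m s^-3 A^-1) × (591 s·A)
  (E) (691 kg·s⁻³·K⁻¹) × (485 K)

Reference: [kg·s⁻³] / [s⁻¹] = kg·s⁻².
Each option:
  (A) N·m⁻¹ = kg·m·s⁻²·m⁻¹ = kg·s⁻²  ← same
  (B) [kg·m²·s⁻³·A⁻¹] / [m²·s⁻¹] = kg·s⁻²·A⁻¹
  (C) s⁻²
  (D) [kg·m·s⁻³·A⁻¹] · [s·A] = kg·m·s⁻²
  (E) [kg·s⁻³·K⁻¹] · [K] = kg·s⁻³
Only (A) matches kg·s⁻².

(A)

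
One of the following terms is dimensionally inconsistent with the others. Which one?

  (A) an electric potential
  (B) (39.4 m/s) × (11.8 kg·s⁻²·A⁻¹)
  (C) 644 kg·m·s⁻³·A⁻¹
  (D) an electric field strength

(A)

In SI base units:
  (A) [electric potential] = kg·m²·s⁻³·A⁻¹
  (B) [m·s⁻¹] · [kg·s⁻²·A⁻¹] = kg·m·s⁻³·A⁻¹
  (C) kg·m·s⁻³·A⁻¹
  (D) [electric field strength] = kg·m·s⁻³·A⁻¹
All reduce to kg·m·s⁻³·A⁻¹ except (A), which is kg·m²·s⁻³·A⁻¹.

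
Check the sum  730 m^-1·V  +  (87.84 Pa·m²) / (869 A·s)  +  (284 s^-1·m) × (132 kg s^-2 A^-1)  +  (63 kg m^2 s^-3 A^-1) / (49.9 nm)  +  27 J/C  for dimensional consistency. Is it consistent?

Reduce each to base SI dimensions:
  730 m^-1·V:  V·m⁻¹ = J·C⁻¹·m⁻¹ = kg·m·s⁻³·A⁻¹
  (87.84 Pa·m²) / (869 A·s):  [kg·m·s⁻²] / [s·A] = kg·m·s⁻³·A⁻¹
  (284 s^-1·m) × (132 kg s^-2 A^-1):  [m·s⁻¹] · [kg·s⁻²·A⁻¹] = kg·m·s⁻³·A⁻¹
  (63 kg m^2 s^-3 A^-1) / (49.9 nm):  [kg·m²·s⁻³·A⁻¹] / [m] = kg·m·s⁻³·A⁻¹
  27 J/C:  J·C⁻¹ = N·m·(s·A)⁻¹ = kg·m²·s⁻³·A⁻¹
The terms do not share a single dimension (kg·m²·s⁻³·A⁻¹ vs kg·m·s⁻³·A⁻¹).

No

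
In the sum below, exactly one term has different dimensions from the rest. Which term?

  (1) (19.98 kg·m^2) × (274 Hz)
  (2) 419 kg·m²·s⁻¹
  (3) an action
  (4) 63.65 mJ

(4)

Dimensions:
  (1) [kg·m²] · [s⁻¹] = kg·m²·s⁻¹
  (2) kg·m²·s⁻¹
  (3) [action] = kg·m²·s⁻¹
  (4) J = N·m = kg·m²·s⁻²
All reduce to kg·m²·s⁻¹ except (4), which is kg·m²·s⁻².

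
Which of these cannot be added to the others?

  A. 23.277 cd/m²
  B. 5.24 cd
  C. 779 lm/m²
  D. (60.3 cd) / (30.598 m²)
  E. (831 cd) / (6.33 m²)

B.

Work out the base dimensions of each:
  A. cd·m⁻² = m⁻²·cd
  B. cd
  C. lm·m⁻² = cd·m⁻² = m⁻²·cd
  D. [cd] / [m²] = m⁻²·cd
  E. [cd] / [m²] = m⁻²·cd
All reduce to m⁻²·cd except B., which is cd.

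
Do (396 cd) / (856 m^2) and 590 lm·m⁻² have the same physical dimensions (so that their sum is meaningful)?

Yes

Expand each in SI base units:
  (396 cd) / (856 m^2):  [cd] / [m²] = m⁻²·cd
  590 lm·m⁻²:  lm·m⁻² = cd·m⁻² = m⁻²·cd
Both are m⁻²·cd, so they have the same dimensions and can be added.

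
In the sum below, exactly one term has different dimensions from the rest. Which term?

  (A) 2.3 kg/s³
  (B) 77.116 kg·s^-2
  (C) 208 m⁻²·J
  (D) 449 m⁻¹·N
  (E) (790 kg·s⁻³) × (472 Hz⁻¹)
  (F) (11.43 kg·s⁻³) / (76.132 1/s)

(A)

Dimensions:
  (A) kg·s⁻³
  (B) kg·s⁻²
  (C) J·m⁻² = N·m·m⁻² = kg·s⁻²
  (D) N·m⁻¹ = kg·m·s⁻²·m⁻¹ = kg·s⁻²
  (E) [kg·s⁻³] · [s] = kg·s⁻²
  (F) [kg·s⁻³] / [s⁻¹] = kg·s⁻²
All reduce to kg·s⁻² except (A), which is kg·s⁻³.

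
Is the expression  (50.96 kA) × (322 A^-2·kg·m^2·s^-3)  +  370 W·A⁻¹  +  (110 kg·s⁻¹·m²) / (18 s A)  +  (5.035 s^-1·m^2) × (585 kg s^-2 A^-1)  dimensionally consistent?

Work out the base dimensions of each:
  (50.96 kA) × (322 A^-2·kg·m^2·s^-3):  [A] · [kg·m²·s⁻³·A⁻²] = kg·m²·s⁻³·A⁻¹
  370 W·A⁻¹:  W·A⁻¹ = J·s⁻¹·A⁻¹ = kg·m²·s⁻³·A⁻¹
  (110 kg·s⁻¹·m²) / (18 s A):  [kg·m²·s⁻¹] / [s·A] = kg·m²·s⁻²·A⁻¹
  (5.035 s^-1·m^2) × (585 kg s^-2 A^-1):  [m²·s⁻¹] · [kg·s⁻²·A⁻¹] = kg·m²·s⁻³·A⁻¹
The terms do not share a single dimension (kg·m²·s⁻²·A⁻¹ vs kg·m²·s⁻³·A⁻¹).

No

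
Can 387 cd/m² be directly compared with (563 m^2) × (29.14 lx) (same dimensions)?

Dimensions:
  387 cd/m²:  cd·m⁻² = m⁻²·cd
  (563 m^2) × (29.14 lx):  [m²] · [m⁻²·cd] = cd
m⁻²·cd ≠ cd, so they cannot be added.

No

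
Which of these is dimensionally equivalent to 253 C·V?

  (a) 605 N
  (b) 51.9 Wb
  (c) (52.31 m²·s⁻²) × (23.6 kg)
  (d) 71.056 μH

(c)

Reference: C·V = s·A·J·C⁻¹ = kg·m²·s⁻².
Each option:
  (a) N = kg·m·s⁻²
  (b) Wb = V·s = kg·m²·s⁻²·A⁻¹
  (c) [m²·s⁻²] · [kg] = kg·m²·s⁻²  ← same
  (d) H = V·s·A⁻¹ = kg·m²·s⁻²·A⁻²
Only (c) matches kg·m²·s⁻².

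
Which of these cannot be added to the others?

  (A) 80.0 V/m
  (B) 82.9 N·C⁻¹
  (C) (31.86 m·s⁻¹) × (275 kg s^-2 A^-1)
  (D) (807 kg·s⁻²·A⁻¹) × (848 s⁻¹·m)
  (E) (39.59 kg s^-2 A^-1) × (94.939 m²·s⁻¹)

Dimensions:
  (A) V·m⁻¹ = J·C⁻¹·m⁻¹ = kg·m·s⁻³·A⁻¹
  (B) N·C⁻¹ = kg·m·s⁻²·(s·A)⁻¹ = kg·m·s⁻³·A⁻¹
  (C) [m·s⁻¹] · [kg·s⁻²·A⁻¹] = kg·m·s⁻³·A⁻¹
  (D) [kg·s⁻²·A⁻¹] · [m·s⁻¹] = kg·m·s⁻³·A⁻¹
  (E) [kg·s⁻²·A⁻¹] · [m²·s⁻¹] = kg·m²·s⁻³·A⁻¹
All reduce to kg·m·s⁻³·A⁻¹ except (E), which is kg·m²·s⁻³·A⁻¹.

(E)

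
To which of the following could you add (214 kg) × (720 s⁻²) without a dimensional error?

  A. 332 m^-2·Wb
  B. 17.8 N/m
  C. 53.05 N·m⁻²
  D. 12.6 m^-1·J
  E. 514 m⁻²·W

B.

Reference: [kg] · [s⁻²] = kg·s⁻².
Each option:
  A. Wb·m⁻² = V·s·m⁻² = kg·s⁻²·A⁻¹
  B. N·m⁻¹ = kg·m·s⁻²·m⁻¹ = kg·s⁻²  ← same
  C. N·m⁻² = kg·m·s⁻²·m⁻² = kg·m⁻¹·s⁻²
  D. J·m⁻¹ = N·m·m⁻¹ = kg·m·s⁻²
  E. W·m⁻² = J·s⁻¹·m⁻² = kg·s⁻³
Only B. matches kg·s⁻².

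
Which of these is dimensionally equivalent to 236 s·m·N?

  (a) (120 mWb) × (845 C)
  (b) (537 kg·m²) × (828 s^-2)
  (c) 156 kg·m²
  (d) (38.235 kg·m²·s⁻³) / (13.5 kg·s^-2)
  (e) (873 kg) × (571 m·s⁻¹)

Reference: N·m·s = kg·m·s⁻²·m·s = kg·m²·s⁻¹.
Each option:
  (a) [kg·m²·s⁻²·A⁻¹] · [s·A] = kg·m²·s⁻¹  ← same
  (b) [kg·m²] · [s⁻²] = kg·m²·s⁻²
  (c) kg·m²
  (d) [kg·m²·s⁻³] / [kg·s⁻²] = m²·s⁻¹
  (e) [kg] · [m·s⁻¹] = kg·m·s⁻¹
Only (a) matches kg·m²·s⁻¹.

(a)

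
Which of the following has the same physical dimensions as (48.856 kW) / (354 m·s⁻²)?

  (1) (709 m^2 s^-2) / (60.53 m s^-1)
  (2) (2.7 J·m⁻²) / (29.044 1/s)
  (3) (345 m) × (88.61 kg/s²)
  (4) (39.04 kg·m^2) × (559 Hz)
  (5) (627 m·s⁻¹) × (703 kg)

(5)

Reference: [kg·m²·s⁻³] / [m·s⁻²] = kg·m·s⁻¹.
Each option:
  (1) [m²·s⁻²] / [m·s⁻¹] = m·s⁻¹
  (2) [kg·s⁻²] / [s⁻¹] = kg·s⁻¹
  (3) [m] · [kg·s⁻²] = kg·m·s⁻²
  (4) [kg·m²] · [s⁻¹] = kg·m²·s⁻¹
  (5) [m·s⁻¹] · [kg] = kg·m·s⁻¹  ← same
Only (5) matches kg·m·s⁻¹.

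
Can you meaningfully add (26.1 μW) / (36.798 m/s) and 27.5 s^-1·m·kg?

In SI base units:
  (26.1 μW) / (36.798 m/s):  [kg·m²·s⁻³] / [m·s⁻¹] = kg·m·s⁻²
  27.5 s^-1·m·kg:  kg·m·s⁻¹
kg·m·s⁻² ≠ kg·m·s⁻¹, so they cannot be added.

No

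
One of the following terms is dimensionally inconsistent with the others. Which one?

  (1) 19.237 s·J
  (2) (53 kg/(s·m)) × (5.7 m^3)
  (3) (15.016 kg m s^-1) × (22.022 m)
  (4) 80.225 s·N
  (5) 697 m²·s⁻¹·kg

(4)

Expand each in SI base units:
  (1) J·s = N·m·s = kg·m²·s⁻¹
  (2) [kg·m⁻¹·s⁻¹] · [m³] = kg·m²·s⁻¹
  (3) [kg·m·s⁻¹] · [m] = kg·m²·s⁻¹
  (4) N·s = kg·m·s⁻²·s = kg·m·s⁻¹
  (5) kg·m²·s⁻¹
All reduce to kg·m²·s⁻¹ except (4), which is kg·m·s⁻¹.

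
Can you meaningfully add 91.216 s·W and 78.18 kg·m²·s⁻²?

Work out the base dimensions of each:
  91.216 s·W:  W·s = J·s⁻¹·s = kg·m²·s⁻²
  78.18 kg·m²·s⁻²:  kg·m²·s⁻²
Both are kg·m²·s⁻², so they have the same dimensions and can be added.

Yes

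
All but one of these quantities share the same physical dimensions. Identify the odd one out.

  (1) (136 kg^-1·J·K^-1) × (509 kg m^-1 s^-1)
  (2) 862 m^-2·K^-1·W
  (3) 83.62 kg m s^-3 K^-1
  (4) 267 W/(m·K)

Dimensions:
  (1) [m²·s⁻²·K⁻¹] · [kg·m⁻¹·s⁻¹] = kg·m·s⁻³·K⁻¹
  (2) W·m⁻²·K⁻¹ = J·s⁻¹·m⁻²·K⁻¹ = kg·s⁻³·K⁻¹
  (3) kg·m·s⁻³·K⁻¹
  (4) W·m⁻¹·K⁻¹ = J·s⁻¹·m⁻¹·K⁻¹ = kg·m·s⁻³·K⁻¹
All reduce to kg·m·s⁻³·K⁻¹ except (2), which is kg·s⁻³·K⁻¹.

(2)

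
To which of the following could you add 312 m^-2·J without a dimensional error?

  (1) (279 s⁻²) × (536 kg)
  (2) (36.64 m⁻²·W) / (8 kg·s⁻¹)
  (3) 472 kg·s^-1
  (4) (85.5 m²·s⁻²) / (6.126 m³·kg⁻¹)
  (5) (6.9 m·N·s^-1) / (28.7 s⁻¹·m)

Reference: J·m⁻² = N·m·m⁻² = kg·s⁻².
Each option:
  (1) [s⁻²] · [kg] = kg·s⁻²  ← same
  (2) [kg·s⁻³] / [kg·s⁻¹] = s⁻²
  (3) kg·s⁻¹
  (4) [m²·s⁻²] / [kg⁻¹·m³] = kg·m⁻¹·s⁻²
  (5) [kg·m²·s⁻³] / [m·s⁻¹] = kg·m·s⁻²
Only (1) matches kg·s⁻².

(1)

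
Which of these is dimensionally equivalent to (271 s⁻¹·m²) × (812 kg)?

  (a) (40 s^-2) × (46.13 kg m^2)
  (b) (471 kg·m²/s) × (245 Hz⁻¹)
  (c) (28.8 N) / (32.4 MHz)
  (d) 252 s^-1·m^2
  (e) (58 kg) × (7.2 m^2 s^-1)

(e)

Reference: [m²·s⁻¹] · [kg] = kg·m²·s⁻¹.
Each option:
  (a) [s⁻²] · [kg·m²] = kg·m²·s⁻²
  (b) [kg·m²·s⁻¹] · [s] = kg·m²
  (c) [kg·m·s⁻²] / [s⁻¹] = kg·m·s⁻¹
  (d) m²·s⁻¹
  (e) [kg] · [m²·s⁻¹] = kg·m²·s⁻¹  ← same
Only (e) matches kg·m²·s⁻¹.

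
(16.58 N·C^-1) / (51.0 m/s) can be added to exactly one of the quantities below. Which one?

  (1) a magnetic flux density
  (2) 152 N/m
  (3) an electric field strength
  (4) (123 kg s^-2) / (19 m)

(1)

Reference: [kg·m·s⁻³·A⁻¹] / [m·s⁻¹] = kg·s⁻²·A⁻¹.
Each option:
  (1) [magnetic flux density] = kg·s⁻²·A⁻¹  ← same
  (2) N·m⁻¹ = kg·m·s⁻²·m⁻¹ = kg·s⁻²
  (3) [electric field strength] = kg·m·s⁻³·A⁻¹
  (4) [kg·s⁻²] / [m] = kg·m⁻¹·s⁻²
Only (1) matches kg·s⁻²·A⁻¹.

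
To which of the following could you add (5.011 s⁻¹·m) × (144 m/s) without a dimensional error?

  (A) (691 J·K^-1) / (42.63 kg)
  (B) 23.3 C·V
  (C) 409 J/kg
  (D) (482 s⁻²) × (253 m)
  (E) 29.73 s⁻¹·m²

(C)

Reference: [m·s⁻¹] · [m·s⁻¹] = m²·s⁻².
Each option:
  (A) [kg·m²·s⁻²·K⁻¹] / [kg] = m²·s⁻²·K⁻¹
  (B) C·V = s·A·J·C⁻¹ = kg·m²·s⁻²
  (C) J·kg⁻¹ = N·m·kg⁻¹ = m²·s⁻²  ← same
  (D) [s⁻²] · [m] = m·s⁻²
  (E) m²·s⁻¹
Only (C) matches m²·s⁻².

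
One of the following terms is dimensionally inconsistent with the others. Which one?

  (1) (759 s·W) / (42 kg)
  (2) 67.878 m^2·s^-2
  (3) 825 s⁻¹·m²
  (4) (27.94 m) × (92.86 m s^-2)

Reduce each to base SI dimensions:
  (1) [kg·m²·s⁻²] / [kg] = m²·s⁻²
  (2) m²·s⁻²
  (3) m²·s⁻¹
  (4) [m] · [m·s⁻²] = m²·s⁻²
All reduce to m²·s⁻² except (3), which is m²·s⁻¹.

(3)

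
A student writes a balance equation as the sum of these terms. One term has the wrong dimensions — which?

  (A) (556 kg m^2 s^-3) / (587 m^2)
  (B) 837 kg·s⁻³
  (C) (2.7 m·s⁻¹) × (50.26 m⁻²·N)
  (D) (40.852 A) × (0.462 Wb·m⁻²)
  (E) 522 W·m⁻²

Dimensions:
  (A) [kg·m²·s⁻³] / [m²] = kg·s⁻³
  (B) kg·s⁻³
  (C) [m·s⁻¹] · [kg·m⁻¹·s⁻²] = kg·s⁻³
  (D) [A] · [kg·s⁻²·A⁻¹] = kg·s⁻²
  (E) W·m⁻² = J·s⁻¹·m⁻² = kg·s⁻³
All reduce to kg·s⁻³ except (D), which is kg·s⁻².

(D)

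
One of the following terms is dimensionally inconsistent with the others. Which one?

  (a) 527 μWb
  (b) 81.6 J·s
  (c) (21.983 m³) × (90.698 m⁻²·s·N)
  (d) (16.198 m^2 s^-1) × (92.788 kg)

Reduce each to base SI dimensions:
  (a) Wb = V·s = kg·m²·s⁻²·A⁻¹
  (b) J·s = N·m·s = kg·m²·s⁻¹
  (c) [m³] · [kg·m⁻¹·s⁻¹] = kg·m²·s⁻¹
  (d) [m²·s⁻¹] · [kg] = kg·m²·s⁻¹
All reduce to kg·m²·s⁻¹ except (a), which is kg·m²·s⁻²·A⁻¹.

(a)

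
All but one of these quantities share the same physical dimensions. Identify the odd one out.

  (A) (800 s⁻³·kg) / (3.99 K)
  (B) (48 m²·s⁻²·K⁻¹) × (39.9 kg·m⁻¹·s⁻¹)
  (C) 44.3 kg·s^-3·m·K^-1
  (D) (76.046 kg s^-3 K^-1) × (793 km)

Dimensions:
  (A) [kg·s⁻³] / [K] = kg·s⁻³·K⁻¹
  (B) [m²·s⁻²·K⁻¹] · [kg·m⁻¹·s⁻¹] = kg·m·s⁻³·K⁻¹
  (C) kg·m·s⁻³·K⁻¹
  (D) [kg·s⁻³·K⁻¹] · [m] = kg·m·s⁻³·K⁻¹
All reduce to kg·m·s⁻³·K⁻¹ except (A), which is kg·s⁻³·K⁻¹.

(A)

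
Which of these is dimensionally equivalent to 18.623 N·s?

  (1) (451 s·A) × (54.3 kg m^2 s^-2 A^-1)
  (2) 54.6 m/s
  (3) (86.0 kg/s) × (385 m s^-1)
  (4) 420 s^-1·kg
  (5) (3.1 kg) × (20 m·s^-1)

Reference: N·s = kg·m·s⁻²·s = kg·m·s⁻¹.
Each option:
  (1) [s·A] · [kg·m²·s⁻²·A⁻¹] = kg·m²·s⁻¹
  (2) m·s⁻¹
  (3) [kg·s⁻¹] · [m·s⁻¹] = kg·m·s⁻²
  (4) kg·s⁻¹
  (5) [kg] · [m·s⁻¹] = kg·m·s⁻¹  ← same
Only (5) matches kg·m·s⁻¹.

(5)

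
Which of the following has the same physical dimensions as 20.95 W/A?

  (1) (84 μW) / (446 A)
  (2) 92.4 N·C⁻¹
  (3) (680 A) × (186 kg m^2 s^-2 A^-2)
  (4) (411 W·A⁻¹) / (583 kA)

Reference: W·A⁻¹ = J·s⁻¹·A⁻¹ = kg·m²·s⁻³·A⁻¹.
Each option:
  (1) [kg·m²·s⁻³] / [A] = kg·m²·s⁻³·A⁻¹  ← same
  (2) N·C⁻¹ = kg·m·s⁻²·(s·A)⁻¹ = kg·m·s⁻³·A⁻¹
  (3) [A] · [kg·m²·s⁻²·A⁻²] = kg·m²·s⁻²·A⁻¹
  (4) [kg·m²·s⁻³·A⁻¹] / [A] = kg·m²·s⁻³·A⁻²
Only (1) matches kg·m²·s⁻³·A⁻¹.

(1)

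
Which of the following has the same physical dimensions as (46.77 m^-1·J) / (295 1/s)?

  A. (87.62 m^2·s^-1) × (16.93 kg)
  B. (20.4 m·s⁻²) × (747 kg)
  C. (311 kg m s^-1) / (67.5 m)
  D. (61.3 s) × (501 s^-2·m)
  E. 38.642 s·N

E.

Reference: [kg·m·s⁻²] / [s⁻¹] = kg·m·s⁻¹.
Each option:
  A. [m²·s⁻¹] · [kg] = kg·m²·s⁻¹
  B. [m·s⁻²] · [kg] = kg·m·s⁻²
  C. [kg·m·s⁻¹] / [m] = kg·s⁻¹
  D. [s] · [m·s⁻²] = m·s⁻¹
  E. N·s = kg·m·s⁻²·s = kg·m·s⁻¹  ← same
Only E. matches kg·m·s⁻¹.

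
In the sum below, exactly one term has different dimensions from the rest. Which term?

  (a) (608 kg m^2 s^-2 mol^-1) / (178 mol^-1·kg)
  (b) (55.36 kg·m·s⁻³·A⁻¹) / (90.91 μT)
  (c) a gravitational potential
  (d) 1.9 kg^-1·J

Reduce each to base SI dimensions:
  (a) [kg·m²·s⁻²·mol⁻¹] / [kg·mol⁻¹] = m²·s⁻²
  (b) [kg·m·s⁻³·A⁻¹] / [kg·s⁻²·A⁻¹] = m·s⁻¹
  (c) [gravitational potential] = m²·s⁻²
  (d) J·kg⁻¹ = N·m·kg⁻¹ = m²·s⁻²
All reduce to m²·s⁻² except (b), which is m·s⁻¹.

(b)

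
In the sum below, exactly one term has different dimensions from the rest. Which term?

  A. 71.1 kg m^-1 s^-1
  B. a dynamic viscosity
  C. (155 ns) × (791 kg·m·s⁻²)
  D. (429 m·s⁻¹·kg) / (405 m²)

C.

In SI base units:
  A. kg·m⁻¹·s⁻¹
  B. [dynamic viscosity] = kg·m⁻¹·s⁻¹
  C. [s] · [kg·m·s⁻²] = kg·m·s⁻¹
  D. [kg·m·s⁻¹] / [m²] = kg·m⁻¹·s⁻¹
All reduce to kg·m⁻¹·s⁻¹ except C., which is kg·m·s⁻¹.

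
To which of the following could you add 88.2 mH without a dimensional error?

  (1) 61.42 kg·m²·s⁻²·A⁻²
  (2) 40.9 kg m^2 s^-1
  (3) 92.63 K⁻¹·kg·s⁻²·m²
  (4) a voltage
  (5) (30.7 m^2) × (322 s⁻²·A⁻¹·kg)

Reference: H = V·s·A⁻¹ = kg·m²·s⁻²·A⁻².
Each option:
  (1) kg·m²·s⁻²·A⁻²  ← same
  (2) kg·m²·s⁻¹
  (3) kg·m²·s⁻²·K⁻¹
  (4) [voltage] = kg·m²·s⁻³·A⁻¹
  (5) [m²] · [kg·s⁻²·A⁻¹] = kg·m²·s⁻²·A⁻¹
Only (1) matches kg·m²·s⁻²·A⁻².

(1)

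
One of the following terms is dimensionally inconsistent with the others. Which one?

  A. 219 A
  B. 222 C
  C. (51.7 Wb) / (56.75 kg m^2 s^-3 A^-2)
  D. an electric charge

A.

Dimensions:
  A. A
  B. C = s·A
  C. [kg·m²·s⁻²·A⁻¹] / [kg·m²·s⁻³·A⁻²] = s·A
  D. [electric charge] = s·A
All reduce to s·A except A., which is A.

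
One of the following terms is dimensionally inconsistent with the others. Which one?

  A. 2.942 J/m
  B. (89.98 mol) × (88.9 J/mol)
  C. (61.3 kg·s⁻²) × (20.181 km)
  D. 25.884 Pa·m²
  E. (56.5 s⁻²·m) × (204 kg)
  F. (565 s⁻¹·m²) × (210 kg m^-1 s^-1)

B.

Work out the base dimensions of each:
  A. J·m⁻¹ = N·m·m⁻¹ = kg·m·s⁻²
  B. [mol] · [kg·m²·s⁻²·mol⁻¹] = kg·m²·s⁻²
  C. [kg·s⁻²] · [m] = kg·m·s⁻²
  D. Pa·m² = N·m⁻²·m² = kg·m·s⁻²
  E. [m·s⁻²] · [kg] = kg·m·s⁻²
  F. [m²·s⁻¹] · [kg·m⁻¹·s⁻¹] = kg·m·s⁻²
All reduce to kg·m·s⁻² except B., which is kg·m²·s⁻².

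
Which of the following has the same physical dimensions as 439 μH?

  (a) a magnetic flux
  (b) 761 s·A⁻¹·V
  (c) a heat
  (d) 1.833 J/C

Reference: H = V·s·A⁻¹ = kg·m²·s⁻²·A⁻².
Each option:
  (a) [magnetic flux] = kg·m²·s⁻²·A⁻¹
  (b) V·s·A⁻¹ = J·C⁻¹·s·A⁻¹ = kg·m²·s⁻²·A⁻²  ← same
  (c) [heat] = kg·m²·s⁻²
  (d) J·C⁻¹ = N·m·(s·A)⁻¹ = kg·m²·s⁻³·A⁻¹
Only (b) matches kg·m²·s⁻²·A⁻².

(b)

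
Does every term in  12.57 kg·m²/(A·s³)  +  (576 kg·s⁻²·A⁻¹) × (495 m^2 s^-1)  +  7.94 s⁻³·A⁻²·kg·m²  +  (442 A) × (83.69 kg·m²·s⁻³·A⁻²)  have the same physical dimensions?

Reduce each to base SI dimensions:
  12.57 kg·m²/(A·s³):  kg·m²·s⁻³·A⁻¹
  (576 kg·s⁻²·A⁻¹) × (495 m^2 s^-1):  [kg·s⁻²·A⁻¹] · [m²·s⁻¹] = kg·m²·s⁻³·A⁻¹
  7.94 s⁻³·A⁻²·kg·m²:  kg·m²·s⁻³·A⁻²
  (442 A) × (83.69 kg·m²·s⁻³·A⁻²):  [A] · [kg·m²·s⁻³·A⁻²] = kg·m²·s⁻³·A⁻¹
The terms do not share a single dimension (kg·m²·s⁻³·A⁻² vs kg·m²·s⁻³·A⁻¹).

No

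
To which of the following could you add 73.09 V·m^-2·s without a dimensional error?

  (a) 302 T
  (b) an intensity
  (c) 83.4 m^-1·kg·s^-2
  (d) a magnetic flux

Reference: V·s·m⁻² = J·C⁻¹·s·m⁻² = kg·s⁻²·A⁻¹.
Each option:
  (a) T = Wb·m⁻² = kg·s⁻²·A⁻¹  ← same
  (b) [intensity] = kg·s⁻³
  (c) kg·m⁻¹·s⁻²
  (d) [magnetic flux] = kg·m²·s⁻²·A⁻¹
Only (a) matches kg·s⁻²·A⁻¹.

(a)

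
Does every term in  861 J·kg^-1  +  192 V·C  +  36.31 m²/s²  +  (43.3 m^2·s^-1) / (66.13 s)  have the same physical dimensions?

Dimensions:
  861 J·kg^-1:  J·kg⁻¹ = N·m·kg⁻¹ = m²·s⁻²
  192 V·C:  C·V = s·A·J·C⁻¹ = kg·m²·s⁻²
  36.31 m²/s²:  m²·s⁻²
  (43.3 m^2·s^-1) / (66.13 s):  [m²·s⁻¹] / [s] = m²·s⁻²
The terms do not share a single dimension (kg·m²·s⁻² vs m²·s⁻²).

No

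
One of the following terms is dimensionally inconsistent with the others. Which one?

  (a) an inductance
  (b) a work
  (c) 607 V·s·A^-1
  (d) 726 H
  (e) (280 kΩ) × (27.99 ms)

(b)

Reduce each to base SI dimensions:
  (a) [inductance] = kg·m²·s⁻²·A⁻²
  (b) [work] = kg·m²·s⁻²
  (c) V·s·A⁻¹ = J·C⁻¹·s·A⁻¹ = kg·m²·s⁻²·A⁻²
  (d) H = V·s·A⁻¹ = kg·m²·s⁻²·A⁻²
  (e) [kg·m²·s⁻³·A⁻²] · [s] = kg·m²·s⁻²·A⁻²
All reduce to kg·m²·s⁻²·A⁻² except (b), which is kg·m²·s⁻².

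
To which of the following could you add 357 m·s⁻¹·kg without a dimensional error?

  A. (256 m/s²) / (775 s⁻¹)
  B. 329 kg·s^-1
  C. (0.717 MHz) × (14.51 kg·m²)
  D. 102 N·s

D.

Reference: kg·m·s⁻¹.
Each option:
  A. [m·s⁻²] / [s⁻¹] = m·s⁻¹
  B. kg·s⁻¹
  C. [s⁻¹] · [kg·m²] = kg·m²·s⁻¹
  D. N·s = kg·m·s⁻²·s = kg·m·s⁻¹  ← same
Only D. matches kg·m·s⁻¹.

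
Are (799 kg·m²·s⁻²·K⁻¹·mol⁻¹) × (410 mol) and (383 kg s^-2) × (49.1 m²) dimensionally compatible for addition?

No

Reduce each to base SI dimensions:
  (799 kg·m²·s⁻²·K⁻¹·mol⁻¹) × (410 mol):  [kg·m²·s⁻²·K⁻¹·mol⁻¹] · [mol] = kg·m²·s⁻²·K⁻¹
  (383 kg s^-2) × (49.1 m²):  [kg·s⁻²] · [m²] = kg·m²·s⁻²
kg·m²·s⁻²·K⁻¹ ≠ kg·m²·s⁻², so they cannot be added.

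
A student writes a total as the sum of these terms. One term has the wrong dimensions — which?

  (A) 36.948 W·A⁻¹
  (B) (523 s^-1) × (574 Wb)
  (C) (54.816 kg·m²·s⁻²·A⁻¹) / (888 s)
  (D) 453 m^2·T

(D)

In SI base units:
  (A) W·A⁻¹ = J·s⁻¹·A⁻¹ = kg·m²·s⁻³·A⁻¹
  (B) [s⁻¹] · [kg·m²·s⁻²·A⁻¹] = kg·m²·s⁻³·A⁻¹
  (C) [kg·m²·s⁻²·A⁻¹] / [s] = kg·m²·s⁻³·A⁻¹
  (D) T·m² = Wb·m⁻²·m² = kg·m²·s⁻²·A⁻¹
All reduce to kg·m²·s⁻³·A⁻¹ except (D), which is kg·m²·s⁻²·A⁻¹.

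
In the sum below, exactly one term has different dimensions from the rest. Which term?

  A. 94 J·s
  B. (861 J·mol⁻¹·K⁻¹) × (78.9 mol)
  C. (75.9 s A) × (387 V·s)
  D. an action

Work out the base dimensions of each:
  A. J·s = N·m·s = kg·m²·s⁻¹
  B. [kg·m²·s⁻²·K⁻¹·mol⁻¹] · [mol] = kg·m²·s⁻²·K⁻¹
  C. [s·A] · [kg·m²·s⁻²·A⁻¹] = kg·m²·s⁻¹
  D. [action] = kg·m²·s⁻¹
All reduce to kg·m²·s⁻¹ except B., which is kg·m²·s⁻²·K⁻¹.

B.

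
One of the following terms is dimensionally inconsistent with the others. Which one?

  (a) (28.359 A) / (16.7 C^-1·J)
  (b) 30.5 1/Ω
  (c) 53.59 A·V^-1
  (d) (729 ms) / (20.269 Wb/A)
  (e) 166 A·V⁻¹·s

In SI base units:
  (a) [A] / [kg·m²·s⁻³·A⁻¹] = kg⁻¹·m⁻²·s³·A²
  (b) Ω⁻¹ = (V·A⁻¹)⁻¹ = kg⁻¹·m⁻²·s³·A²
  (c) A·V⁻¹ = A·(J·C⁻¹)⁻¹ = kg⁻¹·m⁻²·s³·A²
  (d) [s] / [kg·m²·s⁻²·A⁻²] = kg⁻¹·m⁻²·s³·A²
  (e) A·s·V⁻¹ = A·s·(J·C⁻¹)⁻¹ = kg⁻¹·m⁻²·s⁴·A²
All reduce to kg⁻¹·m⁻²·s³·A² except (e), which is kg⁻¹·m⁻²·s⁴·A².

(e)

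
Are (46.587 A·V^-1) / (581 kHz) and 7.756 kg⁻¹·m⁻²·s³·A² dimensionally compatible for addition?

No

In SI base units:
  (46.587 A·V^-1) / (581 kHz):  [kg⁻¹·m⁻²·s³·A²] / [s⁻¹] = kg⁻¹·m⁻²·s⁴·A²
  7.756 kg⁻¹·m⁻²·s³·A²:  kg⁻¹·m⁻²·s³·A²
kg⁻¹·m⁻²·s⁴·A² ≠ kg⁻¹·m⁻²·s³·A², so they cannot be added.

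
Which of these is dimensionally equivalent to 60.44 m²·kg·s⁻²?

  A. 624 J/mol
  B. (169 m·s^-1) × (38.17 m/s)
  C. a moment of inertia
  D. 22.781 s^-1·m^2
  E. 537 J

E.

Reference: kg·m²·s⁻².
Each option:
  A. J·mol⁻¹ = N·m·mol⁻¹ = kg·m²·s⁻²·mol⁻¹
  B. [m·s⁻¹] · [m·s⁻¹] = m²·s⁻²
  C. [moment of inertia] = kg·m²
  D. m²·s⁻¹
  E. J = N·m = kg·m²·s⁻²  ← same
Only E. matches kg·m²·s⁻².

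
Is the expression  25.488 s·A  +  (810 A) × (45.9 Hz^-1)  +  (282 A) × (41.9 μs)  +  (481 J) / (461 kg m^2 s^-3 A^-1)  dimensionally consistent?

Yes

In SI base units:
  25.488 s·A:  A·s = s·A
  (810 A) × (45.9 Hz^-1):  [A] · [s] = s·A
  (282 A) × (41.9 μs):  [A] · [s] = s·A
  (481 J) / (461 kg m^2 s^-3 A^-1):  [kg·m²·s⁻²] / [kg·m²·s⁻³·A⁻¹] = s·A
Every term reduces to s·A.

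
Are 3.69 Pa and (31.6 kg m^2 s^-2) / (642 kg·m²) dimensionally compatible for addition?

Expand each in SI base units:
  3.69 Pa:  Pa = N·m⁻² = kg·m⁻¹·s⁻²
  (31.6 kg m^2 s^-2) / (642 kg·m²):  [kg·m²·s⁻²] / [kg·m²] = s⁻²
kg·m⁻¹·s⁻² ≠ s⁻², so they cannot be added.

No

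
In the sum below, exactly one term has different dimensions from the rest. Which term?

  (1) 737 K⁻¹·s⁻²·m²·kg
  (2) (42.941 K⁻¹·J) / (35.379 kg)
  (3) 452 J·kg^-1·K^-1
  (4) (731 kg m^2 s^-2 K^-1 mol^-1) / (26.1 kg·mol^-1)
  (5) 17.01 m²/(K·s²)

Reduce each to base SI dimensions:
  (1) kg·m²·s⁻²·K⁻¹
  (2) [kg·m²·s⁻²·K⁻¹] / [kg] = m²·s⁻²·K⁻¹
  (3) J·kg⁻¹·K⁻¹ = N·m·kg⁻¹·K⁻¹ = m²·s⁻²·K⁻¹
  (4) [kg·m²·s⁻²·K⁻¹·mol⁻¹] / [kg·mol⁻¹] = m²·s⁻²·K⁻¹
  (5) m²·s⁻²·K⁻¹
All reduce to m²·s⁻²·K⁻¹ except (1), which is kg·m²·s⁻²·K⁻¹.

(1)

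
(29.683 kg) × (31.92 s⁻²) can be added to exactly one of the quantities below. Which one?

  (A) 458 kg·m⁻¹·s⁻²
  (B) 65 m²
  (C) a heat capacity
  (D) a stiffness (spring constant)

Reference: [kg] · [s⁻²] = kg·s⁻².
Each option:
  (A) kg·m⁻¹·s⁻²
  (B) m²
  (C) [heat capacity] = kg·m²·s⁻²·K⁻¹
  (D) [stiffness (spring constant)] = kg·s⁻²  ← same
Only (D) matches kg·s⁻².

(D)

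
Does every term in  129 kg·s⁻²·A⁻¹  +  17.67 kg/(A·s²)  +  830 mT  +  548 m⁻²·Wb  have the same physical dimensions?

Reduce each to base SI dimensions:
  129 kg·s⁻²·A⁻¹:  kg·s⁻²·A⁻¹
  17.67 kg/(A·s²):  kg·s⁻²·A⁻¹
  830 mT:  T = Wb·m⁻² = kg·s⁻²·A⁻¹
  548 m⁻²·Wb:  Wb·m⁻² = V·s·m⁻² = kg·s⁻²·A⁻¹
Every term reduces to kg·s⁻²·A⁻¹.

Yes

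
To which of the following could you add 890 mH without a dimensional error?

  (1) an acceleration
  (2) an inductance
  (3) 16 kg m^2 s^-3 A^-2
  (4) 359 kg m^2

Reference: H = V·s·A⁻¹ = kg·m²·s⁻²·A⁻².
Each option:
  (1) [acceleration] = m·s⁻²
  (2) [inductance] = kg·m²·s⁻²·A⁻²  ← same
  (3) kg·m²·s⁻³·A⁻²
  (4) kg·m²
Only (2) matches kg·m²·s⁻²·A⁻².

(2)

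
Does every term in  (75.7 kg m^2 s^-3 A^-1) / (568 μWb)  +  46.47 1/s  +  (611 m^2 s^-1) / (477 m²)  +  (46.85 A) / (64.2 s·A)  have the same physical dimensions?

Expand each in SI base units:
  (75.7 kg m^2 s^-3 A^-1) / (568 μWb):  [kg·m²·s⁻³·A⁻¹] / [kg·m²·s⁻²·A⁻¹] = s⁻¹
  46.47 1/s:  s⁻¹
  (611 m^2 s^-1) / (477 m²):  [m²·s⁻¹] / [m²] = s⁻¹
  (46.85 A) / (64.2 s·A):  [A] / [s·A] = s⁻¹
Every term reduces to s⁻¹.

Yes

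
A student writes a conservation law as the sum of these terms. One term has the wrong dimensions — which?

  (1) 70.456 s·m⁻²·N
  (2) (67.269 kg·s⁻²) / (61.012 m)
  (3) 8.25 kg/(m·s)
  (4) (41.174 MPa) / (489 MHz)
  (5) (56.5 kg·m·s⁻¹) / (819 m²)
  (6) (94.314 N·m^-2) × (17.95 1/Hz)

Work out the base dimensions of each:
  (1) N·s·m⁻² = kg·m·s⁻²·s·m⁻² = kg·m⁻¹·s⁻¹
  (2) [kg·s⁻²] / [m] = kg·m⁻¹·s⁻²
  (3) kg·m⁻¹·s⁻¹
  (4) [kg·m⁻¹·s⁻²] / [s⁻¹] = kg·m⁻¹·s⁻¹
  (5) [kg·m·s⁻¹] / [m²] = kg·m⁻¹·s⁻¹
  (6) [kg·m⁻¹·s⁻²] · [s] = kg·m⁻¹·s⁻¹
All reduce to kg·m⁻¹·s⁻¹ except (2), which is kg·m⁻¹·s⁻².

(2)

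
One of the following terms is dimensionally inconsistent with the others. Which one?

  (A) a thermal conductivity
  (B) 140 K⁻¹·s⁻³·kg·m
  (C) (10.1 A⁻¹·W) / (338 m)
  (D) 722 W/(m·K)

Expand each in SI base units:
  (A) [thermal conductivity] = kg·m·s⁻³·K⁻¹
  (B) kg·m·s⁻³·K⁻¹
  (C) [kg·m²·s⁻³·A⁻¹] / [m] = kg·m·s⁻³·A⁻¹
  (D) W·m⁻¹·K⁻¹ = J·s⁻¹·m⁻¹·K⁻¹ = kg·m·s⁻³·K⁻¹
All reduce to kg·m·s⁻³·K⁻¹ except (C), which is kg·m·s⁻³·A⁻¹.

(C)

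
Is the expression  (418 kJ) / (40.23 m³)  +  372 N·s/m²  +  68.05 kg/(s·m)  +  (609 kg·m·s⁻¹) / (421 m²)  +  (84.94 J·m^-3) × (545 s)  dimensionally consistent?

No

Reduce each to base SI dimensions:
  (418 kJ) / (40.23 m³):  [kg·m²·s⁻²] / [m³] = kg·m⁻¹·s⁻²
  372 N·s/m²:  N·s·m⁻² = kg·m·s⁻²·s·m⁻² = kg·m⁻¹·s⁻¹
  68.05 kg/(s·m):  kg·m⁻¹·s⁻¹
  (609 kg·m·s⁻¹) / (421 m²):  [kg·m·s⁻¹] / [m²] = kg·m⁻¹·s⁻¹
  (84.94 J·m^-3) × (545 s):  [kg·m⁻¹·s⁻²] · [s] = kg·m⁻¹·s⁻¹
The terms do not share a single dimension (kg·m⁻¹·s⁻² vs kg·m⁻¹·s⁻¹).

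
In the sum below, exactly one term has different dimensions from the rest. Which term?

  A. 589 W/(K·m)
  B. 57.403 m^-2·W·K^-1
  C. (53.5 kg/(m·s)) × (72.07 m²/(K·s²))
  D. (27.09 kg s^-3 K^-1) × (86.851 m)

Reduce each to base SI dimensions:
  A. W·m⁻¹·K⁻¹ = J·s⁻¹·m⁻¹·K⁻¹ = kg·m·s⁻³·K⁻¹
  B. W·m⁻²·K⁻¹ = J·s⁻¹·m⁻²·K⁻¹ = kg·s⁻³·K⁻¹
  C. [kg·m⁻¹·s⁻¹] · [m²·s⁻²·K⁻¹] = kg·m·s⁻³·K⁻¹
  D. [kg·s⁻³·K⁻¹] · [m] = kg·m·s⁻³·K⁻¹
All reduce to kg·m·s⁻³·K⁻¹ except B., which is kg·s⁻³·K⁻¹.

B.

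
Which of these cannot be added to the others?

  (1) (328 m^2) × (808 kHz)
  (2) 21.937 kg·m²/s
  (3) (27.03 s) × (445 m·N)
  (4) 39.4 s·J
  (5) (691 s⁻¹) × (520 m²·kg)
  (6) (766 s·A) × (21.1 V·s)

(1)

Dimensions:
  (1) [m²] · [s⁻¹] = m²·s⁻¹
  (2) kg·m²·s⁻¹
  (3) [s] · [kg·m²·s⁻²] = kg·m²·s⁻¹
  (4) J·s = N·m·s = kg·m²·s⁻¹
  (5) [s⁻¹] · [kg·m²] = kg·m²·s⁻¹
  (6) [s·A] · [kg·m²·s⁻²·A⁻¹] = kg·m²·s⁻¹
All reduce to kg·m²·s⁻¹ except (1), which is m²·s⁻¹.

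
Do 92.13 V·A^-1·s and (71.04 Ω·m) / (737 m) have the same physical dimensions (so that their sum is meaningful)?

Work out the base dimensions of each:
  92.13 V·A^-1·s:  V·s·A⁻¹ = J·C⁻¹·s·A⁻¹ = kg·m²·s⁻²·A⁻²
  (71.04 Ω·m) / (737 m):  [kg·m³·s⁻³·A⁻²] / [m] = kg·m²·s⁻³·A⁻²
kg·m²·s⁻²·A⁻² ≠ kg·m²·s⁻³·A⁻², so they cannot be added.

No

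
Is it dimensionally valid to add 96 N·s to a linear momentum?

In SI base units:
  96 N·s:  N·s = kg·m·s⁻²·s = kg·m·s⁻¹
  a linear momentum:  [linear momentum] = kg·m·s⁻¹
Both are kg·m·s⁻¹, so they have the same dimensions and can be added.

Yes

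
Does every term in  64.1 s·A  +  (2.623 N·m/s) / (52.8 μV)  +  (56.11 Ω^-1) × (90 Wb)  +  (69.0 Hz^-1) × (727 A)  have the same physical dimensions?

In SI base units:
  64.1 s·A:  A·s = s·A
  (2.623 N·m/s) / (52.8 μV):  [kg·m²·s⁻³] / [kg·m²·s⁻³·A⁻¹] = A
  (56.11 Ω^-1) × (90 Wb):  [kg⁻¹·m⁻²·s³·A²] · [kg·m²·s⁻²·A⁻¹] = s·A
  (69.0 Hz^-1) × (727 A):  [s] · [A] = s·A
The terms do not share a single dimension (A vs s·A).

No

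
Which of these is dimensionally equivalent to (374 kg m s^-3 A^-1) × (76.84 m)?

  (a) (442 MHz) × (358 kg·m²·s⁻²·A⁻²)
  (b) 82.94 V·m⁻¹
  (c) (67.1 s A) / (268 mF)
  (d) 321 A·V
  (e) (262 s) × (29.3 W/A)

Reference: [kg·m·s⁻³·A⁻¹] · [m] = kg·m²·s⁻³·A⁻¹.
Each option:
  (a) [s⁻¹] · [kg·m²·s⁻²·A⁻²] = kg·m²·s⁻³·A⁻²
  (b) V·m⁻¹ = J·C⁻¹·m⁻¹ = kg·m·s⁻³·A⁻¹
  (c) [s·A] / [kg⁻¹·m⁻²·s⁴·A²] = kg·m²·s⁻³·A⁻¹  ← same
  (d) V·A = J·C⁻¹·A = kg·m²·s⁻³
  (e) [s] · [kg·m²·s⁻³·A⁻¹] = kg·m²·s⁻²·A⁻¹
Only (c) matches kg·m²·s⁻³·A⁻¹.

(c)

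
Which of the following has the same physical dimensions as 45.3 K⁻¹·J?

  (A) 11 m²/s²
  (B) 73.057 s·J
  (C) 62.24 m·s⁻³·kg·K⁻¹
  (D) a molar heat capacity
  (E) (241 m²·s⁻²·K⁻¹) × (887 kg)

Reference: J·K⁻¹ = N·m·K⁻¹ = kg·m²·s⁻²·K⁻¹.
Each option:
  (A) m²·s⁻²
  (B) J·s = N·m·s = kg·m²·s⁻¹
  (C) kg·m·s⁻³·K⁻¹
  (D) [molar heat capacity] = kg·m²·s⁻²·K⁻¹·mol⁻¹
  (E) [m²·s⁻²·K⁻¹] · [kg] = kg·m²·s⁻²·K⁻¹  ← same
Only (E) matches kg·m²·s⁻²·K⁻¹.

(E)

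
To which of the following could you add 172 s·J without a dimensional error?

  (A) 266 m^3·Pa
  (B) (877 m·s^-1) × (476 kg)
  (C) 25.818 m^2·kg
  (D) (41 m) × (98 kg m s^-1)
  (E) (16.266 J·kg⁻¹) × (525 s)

(D)

Reference: J·s = N·m·s = kg·m²·s⁻¹.
Each option:
  (A) Pa·m³ = N·m⁻²·m³ = kg·m²·s⁻²
  (B) [m·s⁻¹] · [kg] = kg·m·s⁻¹
  (C) kg·m²
  (D) [m] · [kg·m·s⁻¹] = kg·m²·s⁻¹  ← same
  (E) [m²·s⁻²] · [s] = m²·s⁻¹
Only (D) matches kg·m²·s⁻¹.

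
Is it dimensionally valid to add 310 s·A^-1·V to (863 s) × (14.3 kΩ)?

Yes

Work out the base dimensions of each:
  310 s·A^-1·V:  V·s·A⁻¹ = J·C⁻¹·s·A⁻¹ = kg·m²·s⁻²·A⁻²
  (863 s) × (14.3 kΩ):  [s] · [kg·m²·s⁻³·A⁻²] = kg·m²·s⁻²·A⁻²
Both are kg·m²·s⁻²·A⁻², so they have the same dimensions and can be added.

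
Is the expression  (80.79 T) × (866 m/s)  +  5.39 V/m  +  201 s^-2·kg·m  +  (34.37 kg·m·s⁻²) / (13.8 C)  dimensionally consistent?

No

Expand each in SI base units:
  (80.79 T) × (866 m/s):  [kg·s⁻²·A⁻¹] · [m·s⁻¹] = kg·m·s⁻³·A⁻¹
  5.39 V/m:  V·m⁻¹ = J·C⁻¹·m⁻¹ = kg·m·s⁻³·A⁻¹
  201 s^-2·kg·m:  kg·m·s⁻²
  (34.37 kg·m·s⁻²) / (13.8 C):  [kg·m·s⁻²] / [s·A] = kg·m·s⁻³·A⁻¹
The terms do not share a single dimension (kg·m·s⁻² vs kg·m·s⁻³·A⁻¹).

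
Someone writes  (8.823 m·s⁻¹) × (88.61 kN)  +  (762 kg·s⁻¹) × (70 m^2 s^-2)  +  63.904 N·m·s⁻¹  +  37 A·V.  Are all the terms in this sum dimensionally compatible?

Yes

Work out the base dimensions of each:
  (8.823 m·s⁻¹) × (88.61 kN):  [m·s⁻¹] · [kg·m·s⁻²] = kg·m²·s⁻³
  (762 kg·s⁻¹) × (70 m^2 s^-2):  [kg·s⁻¹] · [m²·s⁻²] = kg·m²·s⁻³
  63.904 N·m·s⁻¹:  N·m·s⁻¹ = kg·m·s⁻²·m·s⁻¹ = kg·m²·s⁻³
  37 A·V:  V·A = J·C⁻¹·A = kg·m²·s⁻³
Every term reduces to kg·m²·s⁻³.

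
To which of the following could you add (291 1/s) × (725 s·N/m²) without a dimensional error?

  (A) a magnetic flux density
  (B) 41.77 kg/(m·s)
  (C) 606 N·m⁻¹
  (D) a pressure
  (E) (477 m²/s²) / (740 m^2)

Reference: [s⁻¹] · [kg·m⁻¹·s⁻¹] = kg·m⁻¹·s⁻².
Each option:
  (A) [magnetic flux density] = kg·s⁻²·A⁻¹
  (B) kg·m⁻¹·s⁻¹
  (C) N·m⁻¹ = kg·m·s⁻²·m⁻¹ = kg·s⁻²
  (D) [pressure] = kg·m⁻¹·s⁻²  ← same
  (E) [m²·s⁻²] / [m²] = s⁻²
Only (D) matches kg·m⁻¹·s⁻².

(D)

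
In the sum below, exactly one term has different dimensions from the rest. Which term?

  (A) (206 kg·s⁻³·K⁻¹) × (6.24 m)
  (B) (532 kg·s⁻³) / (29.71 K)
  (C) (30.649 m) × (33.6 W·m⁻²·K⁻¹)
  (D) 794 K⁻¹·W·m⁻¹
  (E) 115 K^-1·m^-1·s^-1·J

(B)

In SI base units:
  (A) [kg·s⁻³·K⁻¹] · [m] = kg·m·s⁻³·K⁻¹
  (B) [kg·s⁻³] / [K] = kg·s⁻³·K⁻¹
  (C) [m] · [kg·s⁻³·K⁻¹] = kg·m·s⁻³·K⁻¹
  (D) W·m⁻¹·K⁻¹ = J·s⁻¹·m⁻¹·K⁻¹ = kg·m·s⁻³·K⁻¹
  (E) J·s⁻¹·m⁻¹·K⁻¹ = N·m·s⁻¹·m⁻¹·K⁻¹ = kg·m·s⁻³·K⁻¹
All reduce to kg·m·s⁻³·K⁻¹ except (B), which is kg·s⁻³·K⁻¹.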